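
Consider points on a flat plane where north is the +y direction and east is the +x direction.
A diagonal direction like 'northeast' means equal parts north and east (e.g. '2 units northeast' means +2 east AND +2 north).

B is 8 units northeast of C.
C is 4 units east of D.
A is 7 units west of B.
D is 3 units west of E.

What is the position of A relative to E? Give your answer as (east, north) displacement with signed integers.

Place E at the origin (east=0, north=0).
  D is 3 units west of E: delta (east=-3, north=+0); D at (east=-3, north=0).
  C is 4 units east of D: delta (east=+4, north=+0); C at (east=1, north=0).
  B is 8 units northeast of C: delta (east=+8, north=+8); B at (east=9, north=8).
  A is 7 units west of B: delta (east=-7, north=+0); A at (east=2, north=8).
Therefore A relative to E: (east=2, north=8).

Answer: A is at (east=2, north=8) relative to E.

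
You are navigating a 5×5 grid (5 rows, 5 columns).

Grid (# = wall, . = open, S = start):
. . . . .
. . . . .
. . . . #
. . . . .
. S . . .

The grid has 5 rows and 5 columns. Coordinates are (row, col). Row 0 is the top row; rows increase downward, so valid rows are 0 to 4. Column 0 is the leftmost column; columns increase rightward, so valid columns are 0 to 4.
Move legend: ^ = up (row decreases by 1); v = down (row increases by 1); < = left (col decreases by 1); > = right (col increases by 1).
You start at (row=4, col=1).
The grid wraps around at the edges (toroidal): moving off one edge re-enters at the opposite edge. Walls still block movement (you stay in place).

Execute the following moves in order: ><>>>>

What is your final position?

Answer: Final position: (row=4, col=0)

Derivation:
Start: (row=4, col=1)
  > (right): (row=4, col=1) -> (row=4, col=2)
  < (left): (row=4, col=2) -> (row=4, col=1)
  > (right): (row=4, col=1) -> (row=4, col=2)
  > (right): (row=4, col=2) -> (row=4, col=3)
  > (right): (row=4, col=3) -> (row=4, col=4)
  > (right): (row=4, col=4) -> (row=4, col=0)
Final: (row=4, col=0)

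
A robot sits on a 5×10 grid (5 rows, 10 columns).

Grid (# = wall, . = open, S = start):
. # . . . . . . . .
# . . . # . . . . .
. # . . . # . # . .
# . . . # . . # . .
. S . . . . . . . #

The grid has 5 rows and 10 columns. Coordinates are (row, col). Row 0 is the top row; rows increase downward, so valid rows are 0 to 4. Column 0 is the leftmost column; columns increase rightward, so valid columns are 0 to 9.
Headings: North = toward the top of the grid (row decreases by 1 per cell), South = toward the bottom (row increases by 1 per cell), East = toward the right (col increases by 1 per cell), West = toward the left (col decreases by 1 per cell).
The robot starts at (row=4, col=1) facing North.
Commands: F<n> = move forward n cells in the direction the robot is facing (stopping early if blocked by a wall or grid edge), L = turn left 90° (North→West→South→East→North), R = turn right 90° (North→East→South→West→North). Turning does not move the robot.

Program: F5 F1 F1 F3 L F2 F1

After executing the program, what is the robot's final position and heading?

Answer: Final position: (row=3, col=1), facing West

Derivation:
Start: (row=4, col=1), facing North
  F5: move forward 1/5 (blocked), now at (row=3, col=1)
  F1: move forward 0/1 (blocked), now at (row=3, col=1)
  F1: move forward 0/1 (blocked), now at (row=3, col=1)
  F3: move forward 0/3 (blocked), now at (row=3, col=1)
  L: turn left, now facing West
  F2: move forward 0/2 (blocked), now at (row=3, col=1)
  F1: move forward 0/1 (blocked), now at (row=3, col=1)
Final: (row=3, col=1), facing West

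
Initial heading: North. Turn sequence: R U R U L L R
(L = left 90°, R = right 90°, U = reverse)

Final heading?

Answer: Final heading: East

Derivation:
Start: North
  R (right (90° clockwise)) -> East
  U (U-turn (180°)) -> West
  R (right (90° clockwise)) -> North
  U (U-turn (180°)) -> South
  L (left (90° counter-clockwise)) -> East
  L (left (90° counter-clockwise)) -> North
  R (right (90° clockwise)) -> East
Final: East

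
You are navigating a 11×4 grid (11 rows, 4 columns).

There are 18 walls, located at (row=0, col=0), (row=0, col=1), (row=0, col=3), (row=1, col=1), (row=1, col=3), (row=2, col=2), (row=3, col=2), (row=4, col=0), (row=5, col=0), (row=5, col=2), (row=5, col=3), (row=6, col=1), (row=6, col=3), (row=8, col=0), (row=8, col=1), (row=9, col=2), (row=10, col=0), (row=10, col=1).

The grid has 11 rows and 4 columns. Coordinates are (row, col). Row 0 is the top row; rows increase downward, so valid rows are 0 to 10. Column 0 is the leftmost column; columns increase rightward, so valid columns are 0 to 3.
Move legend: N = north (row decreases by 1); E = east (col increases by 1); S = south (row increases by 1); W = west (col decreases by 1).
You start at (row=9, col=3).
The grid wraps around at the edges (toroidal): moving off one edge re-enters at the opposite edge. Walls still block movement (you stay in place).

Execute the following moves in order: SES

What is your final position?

Answer: Final position: (row=10, col=3)

Derivation:
Start: (row=9, col=3)
  S (south): (row=9, col=3) -> (row=10, col=3)
  E (east): blocked, stay at (row=10, col=3)
  S (south): blocked, stay at (row=10, col=3)
Final: (row=10, col=3)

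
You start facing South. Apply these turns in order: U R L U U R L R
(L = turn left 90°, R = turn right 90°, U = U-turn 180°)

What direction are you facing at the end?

Start: South
  U (U-turn (180°)) -> North
  R (right (90° clockwise)) -> East
  L (left (90° counter-clockwise)) -> North
  U (U-turn (180°)) -> South
  U (U-turn (180°)) -> North
  R (right (90° clockwise)) -> East
  L (left (90° counter-clockwise)) -> North
  R (right (90° clockwise)) -> East
Final: East

Answer: Final heading: East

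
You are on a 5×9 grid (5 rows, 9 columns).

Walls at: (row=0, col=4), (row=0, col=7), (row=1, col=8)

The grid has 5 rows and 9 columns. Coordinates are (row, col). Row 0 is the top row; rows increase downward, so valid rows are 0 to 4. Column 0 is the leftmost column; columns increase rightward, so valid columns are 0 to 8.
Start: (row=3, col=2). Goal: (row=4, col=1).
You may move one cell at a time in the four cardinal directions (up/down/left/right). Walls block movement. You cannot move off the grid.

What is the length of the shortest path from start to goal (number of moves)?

Answer: Shortest path length: 2

Derivation:
BFS from (row=3, col=2) until reaching (row=4, col=1):
  Distance 0: (row=3, col=2)
  Distance 1: (row=2, col=2), (row=3, col=1), (row=3, col=3), (row=4, col=2)
  Distance 2: (row=1, col=2), (row=2, col=1), (row=2, col=3), (row=3, col=0), (row=3, col=4), (row=4, col=1), (row=4, col=3)  <- goal reached here
One shortest path (2 moves): (row=3, col=2) -> (row=3, col=1) -> (row=4, col=1)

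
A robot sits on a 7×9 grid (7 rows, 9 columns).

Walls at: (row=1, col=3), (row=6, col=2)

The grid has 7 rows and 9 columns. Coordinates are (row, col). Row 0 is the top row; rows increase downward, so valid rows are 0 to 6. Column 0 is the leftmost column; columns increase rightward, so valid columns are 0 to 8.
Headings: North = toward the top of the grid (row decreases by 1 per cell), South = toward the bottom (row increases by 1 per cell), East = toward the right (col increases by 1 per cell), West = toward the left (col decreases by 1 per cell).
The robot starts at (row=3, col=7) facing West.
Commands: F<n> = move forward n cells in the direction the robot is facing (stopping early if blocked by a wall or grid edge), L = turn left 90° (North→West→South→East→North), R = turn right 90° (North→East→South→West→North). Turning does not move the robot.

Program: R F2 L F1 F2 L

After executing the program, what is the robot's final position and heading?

Answer: Final position: (row=1, col=4), facing South

Derivation:
Start: (row=3, col=7), facing West
  R: turn right, now facing North
  F2: move forward 2, now at (row=1, col=7)
  L: turn left, now facing West
  F1: move forward 1, now at (row=1, col=6)
  F2: move forward 2, now at (row=1, col=4)
  L: turn left, now facing South
Final: (row=1, col=4), facing South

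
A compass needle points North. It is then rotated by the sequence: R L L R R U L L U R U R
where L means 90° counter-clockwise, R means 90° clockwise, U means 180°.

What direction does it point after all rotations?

Answer: Final heading: West

Derivation:
Start: North
  R (right (90° clockwise)) -> East
  L (left (90° counter-clockwise)) -> North
  L (left (90° counter-clockwise)) -> West
  R (right (90° clockwise)) -> North
  R (right (90° clockwise)) -> East
  U (U-turn (180°)) -> West
  L (left (90° counter-clockwise)) -> South
  L (left (90° counter-clockwise)) -> East
  U (U-turn (180°)) -> West
  R (right (90° clockwise)) -> North
  U (U-turn (180°)) -> South
  R (right (90° clockwise)) -> West
Final: West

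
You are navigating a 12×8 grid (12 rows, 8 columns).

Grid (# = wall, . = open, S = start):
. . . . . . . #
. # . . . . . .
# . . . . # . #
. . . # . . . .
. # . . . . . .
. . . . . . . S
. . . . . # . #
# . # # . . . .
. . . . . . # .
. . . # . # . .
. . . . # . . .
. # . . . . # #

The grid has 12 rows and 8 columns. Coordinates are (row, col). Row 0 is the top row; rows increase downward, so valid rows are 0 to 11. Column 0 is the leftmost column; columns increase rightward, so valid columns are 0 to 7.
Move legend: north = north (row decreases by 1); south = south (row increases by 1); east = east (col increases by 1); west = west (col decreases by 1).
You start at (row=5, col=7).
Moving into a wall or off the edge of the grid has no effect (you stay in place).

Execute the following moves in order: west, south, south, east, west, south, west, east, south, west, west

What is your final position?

Start: (row=5, col=7)
  west (west): (row=5, col=7) -> (row=5, col=6)
  south (south): (row=5, col=6) -> (row=6, col=6)
  south (south): (row=6, col=6) -> (row=7, col=6)
  east (east): (row=7, col=6) -> (row=7, col=7)
  west (west): (row=7, col=7) -> (row=7, col=6)
  south (south): blocked, stay at (row=7, col=6)
  west (west): (row=7, col=6) -> (row=7, col=5)
  east (east): (row=7, col=5) -> (row=7, col=6)
  south (south): blocked, stay at (row=7, col=6)
  west (west): (row=7, col=6) -> (row=7, col=5)
  west (west): (row=7, col=5) -> (row=7, col=4)
Final: (row=7, col=4)

Answer: Final position: (row=7, col=4)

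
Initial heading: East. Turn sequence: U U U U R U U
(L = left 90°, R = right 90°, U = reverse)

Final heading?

Start: East
  U (U-turn (180°)) -> West
  U (U-turn (180°)) -> East
  U (U-turn (180°)) -> West
  U (U-turn (180°)) -> East
  R (right (90° clockwise)) -> South
  U (U-turn (180°)) -> North
  U (U-turn (180°)) -> South
Final: South

Answer: Final heading: South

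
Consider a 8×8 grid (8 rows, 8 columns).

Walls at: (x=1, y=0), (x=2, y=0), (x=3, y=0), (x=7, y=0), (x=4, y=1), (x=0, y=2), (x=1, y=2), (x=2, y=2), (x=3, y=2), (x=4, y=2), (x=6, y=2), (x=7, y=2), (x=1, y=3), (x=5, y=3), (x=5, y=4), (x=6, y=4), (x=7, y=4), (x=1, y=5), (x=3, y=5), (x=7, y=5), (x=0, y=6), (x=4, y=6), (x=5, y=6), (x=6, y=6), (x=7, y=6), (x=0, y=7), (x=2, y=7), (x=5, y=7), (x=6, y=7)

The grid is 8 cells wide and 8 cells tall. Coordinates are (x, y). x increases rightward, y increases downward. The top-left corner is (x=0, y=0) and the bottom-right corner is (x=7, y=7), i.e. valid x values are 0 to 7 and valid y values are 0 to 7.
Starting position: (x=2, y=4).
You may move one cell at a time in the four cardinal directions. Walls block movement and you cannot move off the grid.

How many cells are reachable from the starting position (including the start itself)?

BFS flood-fill from (x=2, y=4):
  Distance 0: (x=2, y=4)
  Distance 1: (x=2, y=3), (x=1, y=4), (x=3, y=4), (x=2, y=5)
  Distance 2: (x=3, y=3), (x=0, y=4), (x=4, y=4), (x=2, y=6)
  Distance 3: (x=0, y=3), (x=4, y=3), (x=0, y=5), (x=4, y=5), (x=1, y=6), (x=3, y=6)
  Distance 4: (x=5, y=5), (x=1, y=7), (x=3, y=7)
  Distance 5: (x=6, y=5), (x=4, y=7)
Total reachable: 20 (grid has 35 open cells total)

Answer: Reachable cells: 20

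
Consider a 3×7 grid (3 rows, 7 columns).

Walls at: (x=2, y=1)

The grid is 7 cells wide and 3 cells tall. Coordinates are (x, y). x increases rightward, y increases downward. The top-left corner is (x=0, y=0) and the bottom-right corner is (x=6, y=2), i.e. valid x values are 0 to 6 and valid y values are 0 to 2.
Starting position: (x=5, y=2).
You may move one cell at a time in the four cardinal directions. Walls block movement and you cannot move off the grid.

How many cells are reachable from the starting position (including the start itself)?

Answer: Reachable cells: 20

Derivation:
BFS flood-fill from (x=5, y=2):
  Distance 0: (x=5, y=2)
  Distance 1: (x=5, y=1), (x=4, y=2), (x=6, y=2)
  Distance 2: (x=5, y=0), (x=4, y=1), (x=6, y=1), (x=3, y=2)
  Distance 3: (x=4, y=0), (x=6, y=0), (x=3, y=1), (x=2, y=2)
  Distance 4: (x=3, y=0), (x=1, y=2)
  Distance 5: (x=2, y=0), (x=1, y=1), (x=0, y=2)
  Distance 6: (x=1, y=0), (x=0, y=1)
  Distance 7: (x=0, y=0)
Total reachable: 20 (grid has 20 open cells total)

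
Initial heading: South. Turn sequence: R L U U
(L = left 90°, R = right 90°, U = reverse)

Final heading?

Answer: Final heading: South

Derivation:
Start: South
  R (right (90° clockwise)) -> West
  L (left (90° counter-clockwise)) -> South
  U (U-turn (180°)) -> North
  U (U-turn (180°)) -> South
Final: South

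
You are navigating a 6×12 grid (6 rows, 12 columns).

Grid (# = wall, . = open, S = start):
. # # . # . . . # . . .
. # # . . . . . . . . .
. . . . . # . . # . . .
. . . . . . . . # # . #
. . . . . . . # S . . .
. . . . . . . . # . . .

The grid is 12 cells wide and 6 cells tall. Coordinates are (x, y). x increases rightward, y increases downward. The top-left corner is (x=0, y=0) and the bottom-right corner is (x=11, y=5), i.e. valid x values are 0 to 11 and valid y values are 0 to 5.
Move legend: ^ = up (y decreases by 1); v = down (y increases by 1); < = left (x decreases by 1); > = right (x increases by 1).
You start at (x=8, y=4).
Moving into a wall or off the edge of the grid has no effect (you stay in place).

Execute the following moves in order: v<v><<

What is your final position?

Answer: Final position: (x=8, y=4)

Derivation:
Start: (x=8, y=4)
  v (down): blocked, stay at (x=8, y=4)
  < (left): blocked, stay at (x=8, y=4)
  v (down): blocked, stay at (x=8, y=4)
  > (right): (x=8, y=4) -> (x=9, y=4)
  < (left): (x=9, y=4) -> (x=8, y=4)
  < (left): blocked, stay at (x=8, y=4)
Final: (x=8, y=4)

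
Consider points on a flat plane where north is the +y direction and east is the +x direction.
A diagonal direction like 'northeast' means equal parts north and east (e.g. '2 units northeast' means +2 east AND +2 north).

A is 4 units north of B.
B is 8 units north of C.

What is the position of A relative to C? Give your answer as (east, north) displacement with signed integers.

Answer: A is at (east=0, north=12) relative to C.

Derivation:
Place C at the origin (east=0, north=0).
  B is 8 units north of C: delta (east=+0, north=+8); B at (east=0, north=8).
  A is 4 units north of B: delta (east=+0, north=+4); A at (east=0, north=12).
Therefore A relative to C: (east=0, north=12).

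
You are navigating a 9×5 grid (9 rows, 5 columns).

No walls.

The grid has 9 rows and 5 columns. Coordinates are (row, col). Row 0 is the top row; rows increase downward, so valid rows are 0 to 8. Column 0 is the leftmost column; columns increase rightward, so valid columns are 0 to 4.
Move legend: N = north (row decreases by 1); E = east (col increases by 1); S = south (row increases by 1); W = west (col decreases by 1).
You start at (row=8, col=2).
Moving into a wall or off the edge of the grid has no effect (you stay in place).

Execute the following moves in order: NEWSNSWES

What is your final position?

Start: (row=8, col=2)
  N (north): (row=8, col=2) -> (row=7, col=2)
  E (east): (row=7, col=2) -> (row=7, col=3)
  W (west): (row=7, col=3) -> (row=7, col=2)
  S (south): (row=7, col=2) -> (row=8, col=2)
  N (north): (row=8, col=2) -> (row=7, col=2)
  S (south): (row=7, col=2) -> (row=8, col=2)
  W (west): (row=8, col=2) -> (row=8, col=1)
  E (east): (row=8, col=1) -> (row=8, col=2)
  S (south): blocked, stay at (row=8, col=2)
Final: (row=8, col=2)

Answer: Final position: (row=8, col=2)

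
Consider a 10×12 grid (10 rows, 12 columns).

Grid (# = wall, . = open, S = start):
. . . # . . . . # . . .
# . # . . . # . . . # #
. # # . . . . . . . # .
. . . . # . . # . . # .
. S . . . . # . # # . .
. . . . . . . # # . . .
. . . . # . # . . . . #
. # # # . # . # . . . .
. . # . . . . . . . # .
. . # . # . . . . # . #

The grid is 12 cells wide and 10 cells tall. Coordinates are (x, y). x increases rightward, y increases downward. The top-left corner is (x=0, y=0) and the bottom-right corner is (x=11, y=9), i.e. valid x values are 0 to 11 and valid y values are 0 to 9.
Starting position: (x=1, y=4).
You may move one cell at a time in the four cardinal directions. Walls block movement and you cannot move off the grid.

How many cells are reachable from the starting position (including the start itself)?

BFS flood-fill from (x=1, y=4):
  Distance 0: (x=1, y=4)
  Distance 1: (x=1, y=3), (x=0, y=4), (x=2, y=4), (x=1, y=5)
  Distance 2: (x=0, y=3), (x=2, y=3), (x=3, y=4), (x=0, y=5), (x=2, y=5), (x=1, y=6)
  Distance 3: (x=0, y=2), (x=3, y=3), (x=4, y=4), (x=3, y=5), (x=0, y=6), (x=2, y=6)
  Distance 4: (x=3, y=2), (x=5, y=4), (x=4, y=5), (x=3, y=6), (x=0, y=7)
  Distance 5: (x=3, y=1), (x=4, y=2), (x=5, y=3), (x=5, y=5), (x=0, y=8)
  Distance 6: (x=4, y=1), (x=5, y=2), (x=6, y=3), (x=6, y=5), (x=5, y=6), (x=1, y=8), (x=0, y=9)
  Distance 7: (x=4, y=0), (x=5, y=1), (x=6, y=2), (x=1, y=9)
  Distance 8: (x=5, y=0), (x=7, y=2)
  Distance 9: (x=6, y=0), (x=7, y=1), (x=8, y=2)
  Distance 10: (x=7, y=0), (x=8, y=1), (x=9, y=2), (x=8, y=3)
  Distance 11: (x=9, y=1), (x=9, y=3)
  Distance 12: (x=9, y=0)
  Distance 13: (x=10, y=0)
  Distance 14: (x=11, y=0)
Total reachable: 52 (grid has 88 open cells total)

Answer: Reachable cells: 52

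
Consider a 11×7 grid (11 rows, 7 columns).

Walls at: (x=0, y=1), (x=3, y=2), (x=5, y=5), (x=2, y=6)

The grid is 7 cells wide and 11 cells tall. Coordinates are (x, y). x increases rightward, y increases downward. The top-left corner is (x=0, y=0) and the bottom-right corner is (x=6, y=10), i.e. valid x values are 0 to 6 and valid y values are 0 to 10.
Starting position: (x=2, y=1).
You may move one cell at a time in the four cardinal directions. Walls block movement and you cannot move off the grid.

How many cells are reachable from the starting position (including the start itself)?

BFS flood-fill from (x=2, y=1):
  Distance 0: (x=2, y=1)
  Distance 1: (x=2, y=0), (x=1, y=1), (x=3, y=1), (x=2, y=2)
  Distance 2: (x=1, y=0), (x=3, y=0), (x=4, y=1), (x=1, y=2), (x=2, y=3)
  Distance 3: (x=0, y=0), (x=4, y=0), (x=5, y=1), (x=0, y=2), (x=4, y=2), (x=1, y=3), (x=3, y=3), (x=2, y=4)
  Distance 4: (x=5, y=0), (x=6, y=1), (x=5, y=2), (x=0, y=3), (x=4, y=3), (x=1, y=4), (x=3, y=4), (x=2, y=5)
  Distance 5: (x=6, y=0), (x=6, y=2), (x=5, y=3), (x=0, y=4), (x=4, y=4), (x=1, y=5), (x=3, y=5)
  Distance 6: (x=6, y=3), (x=5, y=4), (x=0, y=5), (x=4, y=5), (x=1, y=6), (x=3, y=6)
  Distance 7: (x=6, y=4), (x=0, y=6), (x=4, y=6), (x=1, y=7), (x=3, y=7)
  Distance 8: (x=6, y=5), (x=5, y=6), (x=0, y=7), (x=2, y=7), (x=4, y=7), (x=1, y=8), (x=3, y=8)
  Distance 9: (x=6, y=6), (x=5, y=7), (x=0, y=8), (x=2, y=8), (x=4, y=8), (x=1, y=9), (x=3, y=9)
  Distance 10: (x=6, y=7), (x=5, y=8), (x=0, y=9), (x=2, y=9), (x=4, y=9), (x=1, y=10), (x=3, y=10)
  Distance 11: (x=6, y=8), (x=5, y=9), (x=0, y=10), (x=2, y=10), (x=4, y=10)
  Distance 12: (x=6, y=9), (x=5, y=10)
  Distance 13: (x=6, y=10)
Total reachable: 73 (grid has 73 open cells total)

Answer: Reachable cells: 73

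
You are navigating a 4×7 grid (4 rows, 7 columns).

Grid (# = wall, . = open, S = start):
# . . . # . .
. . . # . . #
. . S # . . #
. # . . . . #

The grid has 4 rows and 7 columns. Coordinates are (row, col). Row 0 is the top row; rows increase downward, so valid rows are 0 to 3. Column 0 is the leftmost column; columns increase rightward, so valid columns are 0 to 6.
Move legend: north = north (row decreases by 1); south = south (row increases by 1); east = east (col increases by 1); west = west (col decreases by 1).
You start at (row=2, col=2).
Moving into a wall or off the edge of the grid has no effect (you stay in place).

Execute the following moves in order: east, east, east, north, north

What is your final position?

Start: (row=2, col=2)
  [×3]east (east): blocked, stay at (row=2, col=2)
  north (north): (row=2, col=2) -> (row=1, col=2)
  north (north): (row=1, col=2) -> (row=0, col=2)
Final: (row=0, col=2)

Answer: Final position: (row=0, col=2)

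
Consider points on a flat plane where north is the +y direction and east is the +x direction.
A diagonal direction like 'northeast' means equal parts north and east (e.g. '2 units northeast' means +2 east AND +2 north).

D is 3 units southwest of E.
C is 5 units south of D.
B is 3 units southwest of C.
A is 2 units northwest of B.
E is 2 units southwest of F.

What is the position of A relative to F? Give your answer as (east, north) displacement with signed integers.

Answer: A is at (east=-10, north=-11) relative to F.

Derivation:
Place F at the origin (east=0, north=0).
  E is 2 units southwest of F: delta (east=-2, north=-2); E at (east=-2, north=-2).
  D is 3 units southwest of E: delta (east=-3, north=-3); D at (east=-5, north=-5).
  C is 5 units south of D: delta (east=+0, north=-5); C at (east=-5, north=-10).
  B is 3 units southwest of C: delta (east=-3, north=-3); B at (east=-8, north=-13).
  A is 2 units northwest of B: delta (east=-2, north=+2); A at (east=-10, north=-11).
Therefore A relative to F: (east=-10, north=-11).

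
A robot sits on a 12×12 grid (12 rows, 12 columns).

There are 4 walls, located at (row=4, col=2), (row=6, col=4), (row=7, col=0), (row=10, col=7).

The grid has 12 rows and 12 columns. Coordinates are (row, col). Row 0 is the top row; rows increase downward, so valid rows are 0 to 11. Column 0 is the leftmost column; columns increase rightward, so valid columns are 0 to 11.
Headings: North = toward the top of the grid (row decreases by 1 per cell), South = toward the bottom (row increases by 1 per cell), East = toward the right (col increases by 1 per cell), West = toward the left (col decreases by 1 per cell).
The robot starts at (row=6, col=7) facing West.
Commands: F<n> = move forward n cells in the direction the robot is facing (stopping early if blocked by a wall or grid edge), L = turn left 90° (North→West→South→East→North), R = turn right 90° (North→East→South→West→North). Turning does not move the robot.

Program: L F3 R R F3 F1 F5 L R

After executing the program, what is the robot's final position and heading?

Answer: Final position: (row=0, col=7), facing North

Derivation:
Start: (row=6, col=7), facing West
  L: turn left, now facing South
  F3: move forward 3, now at (row=9, col=7)
  R: turn right, now facing West
  R: turn right, now facing North
  F3: move forward 3, now at (row=6, col=7)
  F1: move forward 1, now at (row=5, col=7)
  F5: move forward 5, now at (row=0, col=7)
  L: turn left, now facing West
  R: turn right, now facing North
Final: (row=0, col=7), facing North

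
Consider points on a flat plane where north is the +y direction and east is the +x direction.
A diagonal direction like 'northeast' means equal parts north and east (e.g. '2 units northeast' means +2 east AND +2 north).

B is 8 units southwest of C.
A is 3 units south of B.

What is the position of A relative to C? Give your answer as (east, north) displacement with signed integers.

Answer: A is at (east=-8, north=-11) relative to C.

Derivation:
Place C at the origin (east=0, north=0).
  B is 8 units southwest of C: delta (east=-8, north=-8); B at (east=-8, north=-8).
  A is 3 units south of B: delta (east=+0, north=-3); A at (east=-8, north=-11).
Therefore A relative to C: (east=-8, north=-11).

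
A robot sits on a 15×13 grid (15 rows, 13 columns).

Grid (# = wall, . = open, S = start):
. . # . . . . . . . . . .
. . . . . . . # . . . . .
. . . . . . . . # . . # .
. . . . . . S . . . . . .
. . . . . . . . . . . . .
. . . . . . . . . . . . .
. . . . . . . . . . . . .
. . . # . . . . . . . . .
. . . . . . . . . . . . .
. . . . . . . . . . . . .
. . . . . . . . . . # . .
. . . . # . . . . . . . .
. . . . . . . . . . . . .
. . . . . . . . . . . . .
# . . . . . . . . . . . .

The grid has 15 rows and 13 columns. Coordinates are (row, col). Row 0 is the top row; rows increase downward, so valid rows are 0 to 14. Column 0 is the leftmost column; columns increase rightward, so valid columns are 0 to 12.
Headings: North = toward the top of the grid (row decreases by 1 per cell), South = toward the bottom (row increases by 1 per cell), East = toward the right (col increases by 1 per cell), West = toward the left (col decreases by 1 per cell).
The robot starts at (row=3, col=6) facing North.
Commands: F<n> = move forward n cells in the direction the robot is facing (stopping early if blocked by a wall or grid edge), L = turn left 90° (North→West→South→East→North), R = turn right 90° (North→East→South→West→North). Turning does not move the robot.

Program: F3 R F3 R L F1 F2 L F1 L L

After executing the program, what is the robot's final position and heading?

Start: (row=3, col=6), facing North
  F3: move forward 3, now at (row=0, col=6)
  R: turn right, now facing East
  F3: move forward 3, now at (row=0, col=9)
  R: turn right, now facing South
  L: turn left, now facing East
  F1: move forward 1, now at (row=0, col=10)
  F2: move forward 2, now at (row=0, col=12)
  L: turn left, now facing North
  F1: move forward 0/1 (blocked), now at (row=0, col=12)
  L: turn left, now facing West
  L: turn left, now facing South
Final: (row=0, col=12), facing South

Answer: Final position: (row=0, col=12), facing South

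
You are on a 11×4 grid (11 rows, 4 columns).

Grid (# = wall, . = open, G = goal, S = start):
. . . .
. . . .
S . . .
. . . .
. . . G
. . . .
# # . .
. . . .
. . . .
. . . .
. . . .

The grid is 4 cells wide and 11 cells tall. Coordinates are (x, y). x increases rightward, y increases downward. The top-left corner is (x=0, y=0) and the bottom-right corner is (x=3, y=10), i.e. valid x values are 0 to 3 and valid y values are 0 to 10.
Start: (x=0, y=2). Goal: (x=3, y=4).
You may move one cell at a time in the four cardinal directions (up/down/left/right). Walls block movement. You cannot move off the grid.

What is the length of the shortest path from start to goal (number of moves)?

Answer: Shortest path length: 5

Derivation:
BFS from (x=0, y=2) until reaching (x=3, y=4):
  Distance 0: (x=0, y=2)
  Distance 1: (x=0, y=1), (x=1, y=2), (x=0, y=3)
  Distance 2: (x=0, y=0), (x=1, y=1), (x=2, y=2), (x=1, y=3), (x=0, y=4)
  Distance 3: (x=1, y=0), (x=2, y=1), (x=3, y=2), (x=2, y=3), (x=1, y=4), (x=0, y=5)
  Distance 4: (x=2, y=0), (x=3, y=1), (x=3, y=3), (x=2, y=4), (x=1, y=5)
  Distance 5: (x=3, y=0), (x=3, y=4), (x=2, y=5)  <- goal reached here
One shortest path (5 moves): (x=0, y=2) -> (x=1, y=2) -> (x=2, y=2) -> (x=3, y=2) -> (x=3, y=3) -> (x=3, y=4)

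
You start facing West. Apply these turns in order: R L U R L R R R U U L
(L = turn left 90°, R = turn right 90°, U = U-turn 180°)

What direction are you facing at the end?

Start: West
  R (right (90° clockwise)) -> North
  L (left (90° counter-clockwise)) -> West
  U (U-turn (180°)) -> East
  R (right (90° clockwise)) -> South
  L (left (90° counter-clockwise)) -> East
  R (right (90° clockwise)) -> South
  R (right (90° clockwise)) -> West
  R (right (90° clockwise)) -> North
  U (U-turn (180°)) -> South
  U (U-turn (180°)) -> North
  L (left (90° counter-clockwise)) -> West
Final: West

Answer: Final heading: West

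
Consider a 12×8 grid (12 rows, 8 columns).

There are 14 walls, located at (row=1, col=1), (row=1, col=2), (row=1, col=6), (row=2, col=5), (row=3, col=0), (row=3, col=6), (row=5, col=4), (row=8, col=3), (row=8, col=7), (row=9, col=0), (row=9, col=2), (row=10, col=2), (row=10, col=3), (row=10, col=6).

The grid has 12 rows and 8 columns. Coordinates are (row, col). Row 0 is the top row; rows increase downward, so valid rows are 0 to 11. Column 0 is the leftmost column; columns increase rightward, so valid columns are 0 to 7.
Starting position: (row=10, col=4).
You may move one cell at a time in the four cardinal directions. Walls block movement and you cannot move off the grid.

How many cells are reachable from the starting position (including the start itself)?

Answer: Reachable cells: 82

Derivation:
BFS flood-fill from (row=10, col=4):
  Distance 0: (row=10, col=4)
  Distance 1: (row=9, col=4), (row=10, col=5), (row=11, col=4)
  Distance 2: (row=8, col=4), (row=9, col=3), (row=9, col=5), (row=11, col=3), (row=11, col=5)
  Distance 3: (row=7, col=4), (row=8, col=5), (row=9, col=6), (row=11, col=2), (row=11, col=6)
  Distance 4: (row=6, col=4), (row=7, col=3), (row=7, col=5), (row=8, col=6), (row=9, col=7), (row=11, col=1), (row=11, col=7)
  Distance 5: (row=6, col=3), (row=6, col=5), (row=7, col=2), (row=7, col=6), (row=10, col=1), (row=10, col=7), (row=11, col=0)
  Distance 6: (row=5, col=3), (row=5, col=5), (row=6, col=2), (row=6, col=6), (row=7, col=1), (row=7, col=7), (row=8, col=2), (row=9, col=1), (row=10, col=0)
  Distance 7: (row=4, col=3), (row=4, col=5), (row=5, col=2), (row=5, col=6), (row=6, col=1), (row=6, col=7), (row=7, col=0), (row=8, col=1)
  Distance 8: (row=3, col=3), (row=3, col=5), (row=4, col=2), (row=4, col=4), (row=4, col=6), (row=5, col=1), (row=5, col=7), (row=6, col=0), (row=8, col=0)
  Distance 9: (row=2, col=3), (row=3, col=2), (row=3, col=4), (row=4, col=1), (row=4, col=7), (row=5, col=0)
  Distance 10: (row=1, col=3), (row=2, col=2), (row=2, col=4), (row=3, col=1), (row=3, col=7), (row=4, col=0)
  Distance 11: (row=0, col=3), (row=1, col=4), (row=2, col=1), (row=2, col=7)
  Distance 12: (row=0, col=2), (row=0, col=4), (row=1, col=5), (row=1, col=7), (row=2, col=0), (row=2, col=6)
  Distance 13: (row=0, col=1), (row=0, col=5), (row=0, col=7), (row=1, col=0)
  Distance 14: (row=0, col=0), (row=0, col=6)
Total reachable: 82 (grid has 82 open cells total)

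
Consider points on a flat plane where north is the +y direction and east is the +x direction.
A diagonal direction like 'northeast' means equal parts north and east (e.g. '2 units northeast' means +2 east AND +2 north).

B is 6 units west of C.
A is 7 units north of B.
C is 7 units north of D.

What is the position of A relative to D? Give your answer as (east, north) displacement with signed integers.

Answer: A is at (east=-6, north=14) relative to D.

Derivation:
Place D at the origin (east=0, north=0).
  C is 7 units north of D: delta (east=+0, north=+7); C at (east=0, north=7).
  B is 6 units west of C: delta (east=-6, north=+0); B at (east=-6, north=7).
  A is 7 units north of B: delta (east=+0, north=+7); A at (east=-6, north=14).
Therefore A relative to D: (east=-6, north=14).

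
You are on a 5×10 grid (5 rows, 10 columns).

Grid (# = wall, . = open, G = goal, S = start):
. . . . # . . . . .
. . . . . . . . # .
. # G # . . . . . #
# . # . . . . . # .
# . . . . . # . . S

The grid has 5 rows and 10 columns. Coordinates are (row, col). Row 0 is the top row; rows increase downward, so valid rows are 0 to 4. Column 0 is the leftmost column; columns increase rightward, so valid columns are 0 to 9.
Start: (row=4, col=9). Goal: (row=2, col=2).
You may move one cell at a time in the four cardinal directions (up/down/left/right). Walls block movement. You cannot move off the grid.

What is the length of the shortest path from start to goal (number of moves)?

Answer: Shortest path length: 11

Derivation:
BFS from (row=4, col=9) until reaching (row=2, col=2):
  Distance 0: (row=4, col=9)
  Distance 1: (row=3, col=9), (row=4, col=8)
  Distance 2: (row=4, col=7)
  Distance 3: (row=3, col=7)
  Distance 4: (row=2, col=7), (row=3, col=6)
  Distance 5: (row=1, col=7), (row=2, col=6), (row=2, col=8), (row=3, col=5)
  Distance 6: (row=0, col=7), (row=1, col=6), (row=2, col=5), (row=3, col=4), (row=4, col=5)
  Distance 7: (row=0, col=6), (row=0, col=8), (row=1, col=5), (row=2, col=4), (row=3, col=3), (row=4, col=4)
  Distance 8: (row=0, col=5), (row=0, col=9), (row=1, col=4), (row=4, col=3)
  Distance 9: (row=1, col=3), (row=1, col=9), (row=4, col=2)
  Distance 10: (row=0, col=3), (row=1, col=2), (row=4, col=1)
  Distance 11: (row=0, col=2), (row=1, col=1), (row=2, col=2), (row=3, col=1)  <- goal reached here
One shortest path (11 moves): (row=4, col=9) -> (row=4, col=8) -> (row=4, col=7) -> (row=3, col=7) -> (row=3, col=6) -> (row=3, col=5) -> (row=3, col=4) -> (row=2, col=4) -> (row=1, col=4) -> (row=1, col=3) -> (row=1, col=2) -> (row=2, col=2)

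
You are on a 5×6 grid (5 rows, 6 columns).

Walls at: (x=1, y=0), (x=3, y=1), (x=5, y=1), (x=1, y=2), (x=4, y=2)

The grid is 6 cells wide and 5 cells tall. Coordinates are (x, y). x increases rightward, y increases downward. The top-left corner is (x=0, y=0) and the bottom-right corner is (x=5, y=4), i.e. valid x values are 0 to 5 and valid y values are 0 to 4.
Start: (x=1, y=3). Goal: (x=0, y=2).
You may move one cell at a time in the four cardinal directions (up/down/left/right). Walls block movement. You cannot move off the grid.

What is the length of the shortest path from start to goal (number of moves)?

BFS from (x=1, y=3) until reaching (x=0, y=2):
  Distance 0: (x=1, y=3)
  Distance 1: (x=0, y=3), (x=2, y=3), (x=1, y=4)
  Distance 2: (x=0, y=2), (x=2, y=2), (x=3, y=3), (x=0, y=4), (x=2, y=4)  <- goal reached here
One shortest path (2 moves): (x=1, y=3) -> (x=0, y=3) -> (x=0, y=2)

Answer: Shortest path length: 2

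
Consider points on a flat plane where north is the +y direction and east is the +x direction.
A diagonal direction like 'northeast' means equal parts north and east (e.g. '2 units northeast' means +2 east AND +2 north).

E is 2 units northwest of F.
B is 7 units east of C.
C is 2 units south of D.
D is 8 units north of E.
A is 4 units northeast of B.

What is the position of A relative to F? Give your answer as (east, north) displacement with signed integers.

Place F at the origin (east=0, north=0).
  E is 2 units northwest of F: delta (east=-2, north=+2); E at (east=-2, north=2).
  D is 8 units north of E: delta (east=+0, north=+8); D at (east=-2, north=10).
  C is 2 units south of D: delta (east=+0, north=-2); C at (east=-2, north=8).
  B is 7 units east of C: delta (east=+7, north=+0); B at (east=5, north=8).
  A is 4 units northeast of B: delta (east=+4, north=+4); A at (east=9, north=12).
Therefore A relative to F: (east=9, north=12).

Answer: A is at (east=9, north=12) relative to F.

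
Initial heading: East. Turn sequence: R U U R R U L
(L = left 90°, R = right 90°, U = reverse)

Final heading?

Answer: Final heading: East

Derivation:
Start: East
  R (right (90° clockwise)) -> South
  U (U-turn (180°)) -> North
  U (U-turn (180°)) -> South
  R (right (90° clockwise)) -> West
  R (right (90° clockwise)) -> North
  U (U-turn (180°)) -> South
  L (left (90° counter-clockwise)) -> East
Final: East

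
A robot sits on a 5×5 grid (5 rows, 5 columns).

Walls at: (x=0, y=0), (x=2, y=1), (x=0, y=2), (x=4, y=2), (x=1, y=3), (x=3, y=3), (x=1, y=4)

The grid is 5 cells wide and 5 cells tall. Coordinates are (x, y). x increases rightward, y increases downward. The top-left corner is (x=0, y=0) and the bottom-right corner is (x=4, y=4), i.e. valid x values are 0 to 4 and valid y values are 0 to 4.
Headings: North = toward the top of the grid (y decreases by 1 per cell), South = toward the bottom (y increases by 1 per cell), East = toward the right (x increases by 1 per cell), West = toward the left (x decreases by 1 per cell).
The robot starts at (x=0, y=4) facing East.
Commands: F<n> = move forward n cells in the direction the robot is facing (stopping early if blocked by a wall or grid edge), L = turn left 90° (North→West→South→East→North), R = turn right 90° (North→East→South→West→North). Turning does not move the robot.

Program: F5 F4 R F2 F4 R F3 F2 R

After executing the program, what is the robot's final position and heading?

Start: (x=0, y=4), facing East
  F5: move forward 0/5 (blocked), now at (x=0, y=4)
  F4: move forward 0/4 (blocked), now at (x=0, y=4)
  R: turn right, now facing South
  F2: move forward 0/2 (blocked), now at (x=0, y=4)
  F4: move forward 0/4 (blocked), now at (x=0, y=4)
  R: turn right, now facing West
  F3: move forward 0/3 (blocked), now at (x=0, y=4)
  F2: move forward 0/2 (blocked), now at (x=0, y=4)
  R: turn right, now facing North
Final: (x=0, y=4), facing North

Answer: Final position: (x=0, y=4), facing North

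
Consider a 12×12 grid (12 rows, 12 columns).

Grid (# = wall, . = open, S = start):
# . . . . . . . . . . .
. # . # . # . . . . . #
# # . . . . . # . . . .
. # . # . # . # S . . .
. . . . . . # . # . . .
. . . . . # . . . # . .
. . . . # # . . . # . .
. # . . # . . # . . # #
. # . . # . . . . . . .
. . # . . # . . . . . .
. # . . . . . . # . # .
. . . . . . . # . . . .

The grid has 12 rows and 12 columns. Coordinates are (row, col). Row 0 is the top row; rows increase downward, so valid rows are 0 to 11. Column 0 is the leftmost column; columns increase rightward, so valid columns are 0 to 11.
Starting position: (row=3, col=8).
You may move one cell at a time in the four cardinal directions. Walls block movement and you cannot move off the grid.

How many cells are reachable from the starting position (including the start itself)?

Answer: Reachable cells: 111

Derivation:
BFS flood-fill from (row=3, col=8):
  Distance 0: (row=3, col=8)
  Distance 1: (row=2, col=8), (row=3, col=9)
  Distance 2: (row=1, col=8), (row=2, col=9), (row=3, col=10), (row=4, col=9)
  Distance 3: (row=0, col=8), (row=1, col=7), (row=1, col=9), (row=2, col=10), (row=3, col=11), (row=4, col=10)
  Distance 4: (row=0, col=7), (row=0, col=9), (row=1, col=6), (row=1, col=10), (row=2, col=11), (row=4, col=11), (row=5, col=10)
  Distance 5: (row=0, col=6), (row=0, col=10), (row=2, col=6), (row=5, col=11), (row=6, col=10)
  Distance 6: (row=0, col=5), (row=0, col=11), (row=2, col=5), (row=3, col=6), (row=6, col=11)
  Distance 7: (row=0, col=4), (row=2, col=4)
  Distance 8: (row=0, col=3), (row=1, col=4), (row=2, col=3), (row=3, col=4)
  Distance 9: (row=0, col=2), (row=2, col=2), (row=4, col=4)
  Distance 10: (row=0, col=1), (row=1, col=2), (row=3, col=2), (row=4, col=3), (row=4, col=5), (row=5, col=4)
  Distance 11: (row=4, col=2), (row=5, col=3)
  Distance 12: (row=4, col=1), (row=5, col=2), (row=6, col=3)
  Distance 13: (row=4, col=0), (row=5, col=1), (row=6, col=2), (row=7, col=3)
  Distance 14: (row=3, col=0), (row=5, col=0), (row=6, col=1), (row=7, col=2), (row=8, col=3)
  Distance 15: (row=6, col=0), (row=8, col=2), (row=9, col=3)
  Distance 16: (row=7, col=0), (row=9, col=4), (row=10, col=3)
  Distance 17: (row=8, col=0), (row=10, col=2), (row=10, col=4), (row=11, col=3)
  Distance 18: (row=9, col=0), (row=10, col=5), (row=11, col=2), (row=11, col=4)
  Distance 19: (row=9, col=1), (row=10, col=0), (row=10, col=6), (row=11, col=1), (row=11, col=5)
  Distance 20: (row=9, col=6), (row=10, col=7), (row=11, col=0), (row=11, col=6)
  Distance 21: (row=8, col=6), (row=9, col=7)
  Distance 22: (row=7, col=6), (row=8, col=5), (row=8, col=7), (row=9, col=8)
  Distance 23: (row=6, col=6), (row=7, col=5), (row=8, col=8), (row=9, col=9)
  Distance 24: (row=5, col=6), (row=6, col=7), (row=7, col=8), (row=8, col=9), (row=9, col=10), (row=10, col=9)
  Distance 25: (row=5, col=7), (row=6, col=8), (row=7, col=9), (row=8, col=10), (row=9, col=11), (row=11, col=9)
  Distance 26: (row=4, col=7), (row=5, col=8), (row=8, col=11), (row=10, col=11), (row=11, col=8), (row=11, col=10)
  Distance 27: (row=11, col=11)
Total reachable: 111 (grid has 112 open cells total)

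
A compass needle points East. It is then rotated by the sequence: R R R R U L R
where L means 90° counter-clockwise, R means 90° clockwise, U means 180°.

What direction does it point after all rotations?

Start: East
  R (right (90° clockwise)) -> South
  R (right (90° clockwise)) -> West
  R (right (90° clockwise)) -> North
  R (right (90° clockwise)) -> East
  U (U-turn (180°)) -> West
  L (left (90° counter-clockwise)) -> South
  R (right (90° clockwise)) -> West
Final: West

Answer: Final heading: West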